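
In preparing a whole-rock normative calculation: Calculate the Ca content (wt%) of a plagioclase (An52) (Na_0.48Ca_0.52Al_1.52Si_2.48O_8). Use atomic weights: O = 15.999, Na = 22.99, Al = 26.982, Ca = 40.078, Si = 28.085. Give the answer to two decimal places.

Formula mass = 0.48*22.99 + 0.52*40.078 + 1.52*26.982 + 2.48*28.085 + 8*15.999 = 270.531 g/mol, of which 20.841 g is Ca.
So Ca makes up 20.841/270.531 = 0.0770 of the mass, i.e. 7.70%.

7.70 wt%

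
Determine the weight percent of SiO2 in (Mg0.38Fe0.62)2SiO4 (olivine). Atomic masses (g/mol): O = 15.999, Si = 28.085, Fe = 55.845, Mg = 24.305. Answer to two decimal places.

33.42 wt%

M((Mg0.38Fe0.62)2SiO4) = 179.801 g/mol; M(SiO2) = 60.083 g/mol.
Moles SiO2 per formula unit = 1 Si ÷ 1 = 1.0000.
SiO2 fraction = (1.0000 × 60.083) / 179.801 = 60.083/179.801 = 0.3342.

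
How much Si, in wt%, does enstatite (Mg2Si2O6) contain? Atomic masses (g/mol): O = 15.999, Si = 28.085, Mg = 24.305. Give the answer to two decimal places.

Formula mass = 2×24.305 + 2×28.085 + 6×15.999 = 200.774 g/mol, of which 56.170 g is Si.
So Si makes up 56.170/200.774 = 0.2798 of the mass, i.e. 27.98%.

27.98 wt%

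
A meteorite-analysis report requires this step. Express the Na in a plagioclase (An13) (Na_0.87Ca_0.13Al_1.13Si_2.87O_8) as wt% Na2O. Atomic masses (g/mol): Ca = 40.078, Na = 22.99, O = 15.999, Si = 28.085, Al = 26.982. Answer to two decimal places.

Molar mass of Na_0.87Ca_0.13Al_1.13Si_2.87O_8 = 0.87×22.99 + 0.13×40.078 + 1.13×26.982 + 2.87×28.085 + 8×15.999 = 264.297 g/mol.
Each formula unit contains 0.87 Na, equivalent to 0.87/2 = 0.4350 mol Na2O.
M(Na2O) = 2×22.99 + 1×15.999 = 61.979 g/mol.
Mass of Na2O per formula unit = 0.4350 × 61.979 = 26.961 g.
Na2O wt% = 26.961 / 264.297 × 100 = 10.20%.

10.20 wt%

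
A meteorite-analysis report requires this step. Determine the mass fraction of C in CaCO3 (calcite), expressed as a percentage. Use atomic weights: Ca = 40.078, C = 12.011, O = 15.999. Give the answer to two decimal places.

12.00 weight percent

Formula mass = 1*40.078 + 1*12.011 + 3*15.999 = 100.086 g/mol, of which 12.011 g is C.
So C makes up 12.011/100.086 = 0.1200 of the mass, i.e. 12.00%.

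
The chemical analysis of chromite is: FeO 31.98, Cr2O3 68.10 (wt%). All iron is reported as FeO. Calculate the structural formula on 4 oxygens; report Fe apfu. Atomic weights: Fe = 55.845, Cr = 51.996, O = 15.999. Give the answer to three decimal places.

0.995 Fe apfu

31.98 wt% FeO ÷ 71.844 g/mol = 0.44513 mol, giving 0.44513 Fe and 0.44513 O.
68.10 wt% Cr2O3 ÷ 151.989 g/mol = 0.44806 mol, giving 0.89612 Cr and 1.34418 O.
Oxygen sums to 1.78931; scaling by 4/1.78931 = 2.23550 puts the formula on 4 O.
Fe: 0.44513 × 2.23550 = 0.995 atoms per formula unit.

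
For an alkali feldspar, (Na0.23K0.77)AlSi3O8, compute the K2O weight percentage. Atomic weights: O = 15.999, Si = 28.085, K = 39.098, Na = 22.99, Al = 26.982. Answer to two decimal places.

M((Na0.23K0.77)AlSi3O8) = 274.622 g/mol; M(K2O) = 94.195 g/mol.
Moles K2O per formula unit = 0.77 K ÷ 2 = 0.3850.
K2O fraction = (0.3850 × 94.195) / 274.622 = 36.265/274.622 = 0.1321.

13.21 wt%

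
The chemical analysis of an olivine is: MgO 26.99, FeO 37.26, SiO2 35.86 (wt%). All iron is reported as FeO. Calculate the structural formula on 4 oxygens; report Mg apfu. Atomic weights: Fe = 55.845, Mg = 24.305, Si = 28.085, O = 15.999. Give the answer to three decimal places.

26.99 wt% MgO ÷ 40.304 g/mol = 0.66966 mol, giving 0.66966 Mg and 0.66966 O.
37.26 wt% FeO ÷ 71.844 g/mol = 0.51862 mol, giving 0.51862 Fe and 0.51862 O.
35.86 wt% SiO2 ÷ 60.083 g/mol = 0.59684 mol, giving 0.59684 Si and 1.19368 O.
Oxygen sums to 2.38196; scaling by 4/2.38196 = 1.67929 puts the formula on 4 O.
Mg: 0.66966 × 1.67929 = 1.125 atoms per formula unit.

1.125 Mg apfu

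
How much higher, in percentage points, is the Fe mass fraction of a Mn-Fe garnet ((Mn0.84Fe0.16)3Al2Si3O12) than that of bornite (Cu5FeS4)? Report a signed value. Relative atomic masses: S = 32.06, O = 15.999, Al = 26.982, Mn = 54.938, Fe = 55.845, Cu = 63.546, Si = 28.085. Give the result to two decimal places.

M((Mn0.84Fe0.16)3Al2Si3O12) = 495.456 g/mol, so wt% Fe = 26.806/495.456 × 100 = 5.41%.
M(Cu5FeS4) = 501.815 g/mol, so wt% Fe = 55.845/501.815 × 100 = 11.13%.
5.41 − 11.13 = -5.72 pp.

-5.72 percentage points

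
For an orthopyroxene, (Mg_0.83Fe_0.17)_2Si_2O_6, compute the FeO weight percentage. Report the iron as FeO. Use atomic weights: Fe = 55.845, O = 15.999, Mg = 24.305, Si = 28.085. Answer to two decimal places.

Molar mass of (Mg_0.83Fe_0.17)_2Si_2O_6 = 1.66·24.305 + 0.34·55.845 + 2·28.085 + 6·15.999 = 211.498 g/mol.
Each formula unit contains 0.34 Fe, equivalent to 0.34/1 = 0.3400 mol FeO.
M(FeO) = 1×55.845 + 1×15.999 = 71.844 g/mol.
Mass of FeO per formula unit = 0.3400 × 71.844 = 24.427 g.
FeO wt% = 24.427 / 211.498 × 100 = 11.55%.

11.55 wt%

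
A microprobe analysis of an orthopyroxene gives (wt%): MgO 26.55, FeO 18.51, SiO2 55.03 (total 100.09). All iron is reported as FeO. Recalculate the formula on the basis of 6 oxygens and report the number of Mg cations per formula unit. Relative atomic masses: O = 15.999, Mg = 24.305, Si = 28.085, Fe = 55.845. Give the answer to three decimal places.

1.438 Mg apfu

26.55 wt% MgO ÷ 40.304 g/mol = 0.65874 mol, giving 0.65874 Mg and 0.65874 O.
18.51 wt% FeO ÷ 71.844 g/mol = 0.25764 mol, giving 0.25764 Fe and 0.25764 O.
55.03 wt% SiO2 ÷ 60.083 g/mol = 0.91590 mol, giving 0.91590 Si and 1.83180 O.
Oxygen sums to 2.74818; scaling by 6/2.74818 = 2.18326 puts the formula on 6 O.
Mg: 0.65874 × 2.18326 = 1.438 atoms per formula unit.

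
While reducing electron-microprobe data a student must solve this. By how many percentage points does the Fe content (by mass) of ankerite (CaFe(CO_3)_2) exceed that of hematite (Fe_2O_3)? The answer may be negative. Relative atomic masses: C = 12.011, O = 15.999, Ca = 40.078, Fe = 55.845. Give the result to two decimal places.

First mineral: 55.845 g Fe in 215.939 g formula = 25.86 wt% Fe.
Second mineral: 111.690 g Fe in 159.687 g formula = 69.94 wt% Fe.
25.86% − 69.94% gives a difference of -44.08 percentage points.

-44.08 percentage points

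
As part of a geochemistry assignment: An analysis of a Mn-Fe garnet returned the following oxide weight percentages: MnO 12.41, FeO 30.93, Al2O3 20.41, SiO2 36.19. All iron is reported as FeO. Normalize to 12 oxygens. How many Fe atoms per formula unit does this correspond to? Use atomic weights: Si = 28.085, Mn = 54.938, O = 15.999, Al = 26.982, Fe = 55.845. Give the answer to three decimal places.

MnO (M=70.937): mol = 0.17494; Mn = 0.17494, O = 0.17494.
FeO (M=71.844): mol = 0.43052; Fe = 0.43052, O = 0.43052.
Al2O3 (M=101.961): mol = 0.20017; Al = 0.40034, O = 0.60051.
SiO2 (M=60.083): mol = 0.60233; Si = 0.60233, O = 1.20466.
ΣO = 2.41063; factor = 12/ΣO = 4.97795.
Fe apfu = 0.43052 × 4.97795 = 2.143.

2.143 Fe apfu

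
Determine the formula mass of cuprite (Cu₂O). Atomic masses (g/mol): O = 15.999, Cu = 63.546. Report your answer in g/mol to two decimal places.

143.09 g/mol

Cu: 2 × 63.546 = 127.0920
O: 1 × 15.999 = 15.9990
Summing the contributions gives the formula mass.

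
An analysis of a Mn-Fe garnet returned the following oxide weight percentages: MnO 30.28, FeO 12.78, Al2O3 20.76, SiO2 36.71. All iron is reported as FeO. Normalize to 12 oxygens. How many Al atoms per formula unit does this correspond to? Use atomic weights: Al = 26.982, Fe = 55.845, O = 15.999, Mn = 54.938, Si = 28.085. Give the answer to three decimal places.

2.005 Al apfu

30.28 wt% MnO ÷ 70.937 g/mol = 0.42686 mol, giving 0.42686 Mn and 0.42686 O.
12.78 wt% FeO ÷ 71.844 g/mol = 0.17789 mol, giving 0.17789 Fe and 0.17789 O.
20.76 wt% Al2O3 ÷ 101.961 g/mol = 0.20361 mol, giving 0.40722 Al and 0.61083 O.
36.71 wt% SiO2 ÷ 60.083 g/mol = 0.61099 mol, giving 0.61099 Si and 1.22198 O.
Oxygen sums to 2.43756; scaling by 12/2.43756 = 4.92296 puts the formula on 12 O.
Al: 0.40722 × 4.92296 = 2.005 atoms per formula unit.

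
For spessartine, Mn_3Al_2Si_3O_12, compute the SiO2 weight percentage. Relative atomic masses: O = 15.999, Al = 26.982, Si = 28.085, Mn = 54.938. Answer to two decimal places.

M(Mn_3Al_2Si_3O_12) = 495.021 g/mol; M(SiO2) = 60.083 g/mol.
Moles SiO2 per formula unit = 3 Si ÷ 1 = 3.0000.
SiO2 fraction = (3.0000 × 60.083) / 495.021 = 180.249/495.021 = 0.3641.

36.41 wt%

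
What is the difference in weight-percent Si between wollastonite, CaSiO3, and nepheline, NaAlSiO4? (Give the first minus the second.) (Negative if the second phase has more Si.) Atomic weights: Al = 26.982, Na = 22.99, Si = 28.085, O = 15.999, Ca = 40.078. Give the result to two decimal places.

4.41 percentage points

Si in CaSiO3: molar mass 116.160 g/mol; 1×28.085 = 28.085 g → 24.18 wt%.
Si in NaAlSiO4: molar mass 142.053 g/mol; 1×28.085 = 28.085 g → 19.77 wt%.
Difference = 24.18 − 19.77 = 4.41 percentage points.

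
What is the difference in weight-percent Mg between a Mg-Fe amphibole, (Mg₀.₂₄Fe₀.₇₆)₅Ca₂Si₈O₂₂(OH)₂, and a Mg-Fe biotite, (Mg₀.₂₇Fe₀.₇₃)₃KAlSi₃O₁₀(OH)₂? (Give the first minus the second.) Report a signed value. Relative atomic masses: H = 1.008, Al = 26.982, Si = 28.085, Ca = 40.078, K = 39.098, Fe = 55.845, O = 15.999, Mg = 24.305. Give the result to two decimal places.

-0.92 percentage points

Mg in (Mg₀.₂₄Fe₀.₇₆)₅Ca₂Si₈O₂₂(OH)₂: molar mass 932.205 g/mol; 1.20×24.305 = 29.166 g → 3.13 wt%.
Mg in (Mg₀.₂₇Fe₀.₇₃)₃KAlSi₃O₁₀(OH)₂: molar mass 486.327 g/mol; 0.81×24.305 = 19.687 g → 4.05 wt%.
Difference = 3.13 − 4.05 = -0.92 percentage points.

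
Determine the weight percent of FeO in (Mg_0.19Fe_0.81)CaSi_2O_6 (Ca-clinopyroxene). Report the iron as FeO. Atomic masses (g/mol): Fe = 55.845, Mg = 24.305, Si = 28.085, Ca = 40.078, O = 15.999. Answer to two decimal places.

24.04 wt%

Formula mass = 242.094 g/mol.
0.81 Fe → 0.8100 mol FeO per formula unit; M(FeO) = 71.844, so FeO mass = 58.194 g.
58.194/242.094 × 100 = 24.04 wt%.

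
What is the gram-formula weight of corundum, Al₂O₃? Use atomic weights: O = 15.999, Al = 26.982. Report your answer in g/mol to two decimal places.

101.96 g/mol

Al: 2 × 26.982 = 53.9640
O: 3 × 15.999 = 47.9970
Summing the contributions gives the formula mass.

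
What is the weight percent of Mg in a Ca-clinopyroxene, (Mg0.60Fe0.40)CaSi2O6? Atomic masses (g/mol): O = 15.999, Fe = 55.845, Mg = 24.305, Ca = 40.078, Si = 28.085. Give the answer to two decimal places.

Formula mass = 0.60×24.305 + 0.40×55.845 + 1×40.078 + 2×28.085 + 6×15.999 = 229.163 g/mol, of which 14.583 g is Mg.
So Mg makes up 14.583/229.163 = 0.0636 of the mass, i.e. 6.36%.

6.36 weight percent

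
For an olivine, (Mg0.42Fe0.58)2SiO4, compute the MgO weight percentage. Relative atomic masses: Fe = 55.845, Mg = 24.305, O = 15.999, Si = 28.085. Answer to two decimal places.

19.10 wt%

Molar mass of (Mg0.42Fe0.58)2SiO4 = 0.84·24.305 + 1.16·55.845 + 1·28.085 + 4·15.999 = 177.277 g/mol.
Each formula unit contains 0.84 Mg, equivalent to 0.84/1 = 0.8400 mol MgO.
M(MgO) = 1×24.305 + 1×15.999 = 40.304 g/mol.
Mass of MgO per formula unit = 0.8400 × 40.304 = 33.855 g.
MgO wt% = 33.855 / 177.277 × 100 = 19.10%.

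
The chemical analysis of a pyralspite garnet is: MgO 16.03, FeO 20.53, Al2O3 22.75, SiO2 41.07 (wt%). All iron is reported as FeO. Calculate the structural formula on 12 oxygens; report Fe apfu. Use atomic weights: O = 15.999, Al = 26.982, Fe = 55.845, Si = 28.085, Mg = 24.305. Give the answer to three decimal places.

1.261 Fe apfu

16.03 wt% MgO ÷ 40.304 g/mol = 0.39773 mol, giving 0.39773 Mg and 0.39773 O.
20.53 wt% FeO ÷ 71.844 g/mol = 0.28576 mol, giving 0.28576 Fe and 0.28576 O.
22.75 wt% Al2O3 ÷ 101.961 g/mol = 0.22312 mol, giving 0.44624 Al and 0.66936 O.
41.07 wt% SiO2 ÷ 60.083 g/mol = 0.68355 mol, giving 0.68355 Si and 1.36710 O.
Oxygen sums to 2.71995; scaling by 12/2.71995 = 4.41185 puts the formula on 12 O.
Fe: 0.28576 × 4.41185 = 1.261 atoms per formula unit.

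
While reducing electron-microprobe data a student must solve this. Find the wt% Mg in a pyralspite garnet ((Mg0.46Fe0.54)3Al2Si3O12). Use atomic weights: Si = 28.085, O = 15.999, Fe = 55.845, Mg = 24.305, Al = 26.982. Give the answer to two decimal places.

M((Mg0.46Fe0.54)3Al2Si3O12) = 454.217 g/mol.
Mg contributes 1.38 × 24.305 = 33.541 g per mole.
33.541/454.217 = 0.0738 → 7.38%.

7.38 wt%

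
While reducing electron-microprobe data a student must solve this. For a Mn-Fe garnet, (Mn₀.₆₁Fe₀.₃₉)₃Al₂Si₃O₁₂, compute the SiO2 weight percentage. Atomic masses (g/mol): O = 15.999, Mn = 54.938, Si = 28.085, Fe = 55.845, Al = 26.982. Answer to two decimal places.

36.33 wt%

Formula mass = 496.082 g/mol.
3 Si → 3.0000 mol SiO2 per formula unit; M(SiO2) = 60.083, so SiO2 mass = 180.249 g.
180.249/496.082 × 100 = 36.33 wt%.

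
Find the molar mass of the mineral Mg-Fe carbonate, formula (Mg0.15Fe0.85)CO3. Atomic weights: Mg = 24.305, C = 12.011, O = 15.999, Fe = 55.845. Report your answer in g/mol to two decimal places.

111.12 g/mol

The formula mass is the sum 0.15×24.305 + 0.85×55.845 + 1×12.011 + 3×15.999.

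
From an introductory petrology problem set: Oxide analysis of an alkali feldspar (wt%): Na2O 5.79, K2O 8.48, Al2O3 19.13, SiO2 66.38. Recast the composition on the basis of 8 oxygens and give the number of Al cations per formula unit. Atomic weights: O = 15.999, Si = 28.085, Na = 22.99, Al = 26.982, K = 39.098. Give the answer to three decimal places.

1.016 Al apfu

Na2O (M=61.979): mol = 0.09342; Na = 0.18684, O = 0.09342.
K2O (M=94.195): mol = 0.09003; K = 0.18006, O = 0.09003.
Al2O3 (M=101.961): mol = 0.18762; Al = 0.37524, O = 0.56286.
SiO2 (M=60.083): mol = 1.10481; Si = 1.10481, O = 2.20962.
ΣO = 2.95593; factor = 8/ΣO = 2.70642.
Al apfu = 0.37524 × 2.70642 = 1.016.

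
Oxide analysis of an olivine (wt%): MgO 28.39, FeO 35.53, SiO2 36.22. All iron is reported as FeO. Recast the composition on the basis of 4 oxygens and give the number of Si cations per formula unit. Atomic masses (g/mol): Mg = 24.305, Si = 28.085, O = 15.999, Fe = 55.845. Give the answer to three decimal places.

1.003 Si apfu

MgO: 28.39/40.304 = 0.70440 mol → 0.70440 mol Mg, 0.70440 mol O.
FeO: 35.53/71.844 = 0.49454 mol → 0.49454 mol Fe, 0.49454 mol O.
SiO2: 36.22/60.083 = 0.60283 mol → 0.60283 mol Si, 1.20566 mol O.
Total oxygen = 2.40460 mol. Normalization factor = 4/2.40460 = 1.66348.
Si per 4 O = 0.60283 × 1.66348 = 1.003.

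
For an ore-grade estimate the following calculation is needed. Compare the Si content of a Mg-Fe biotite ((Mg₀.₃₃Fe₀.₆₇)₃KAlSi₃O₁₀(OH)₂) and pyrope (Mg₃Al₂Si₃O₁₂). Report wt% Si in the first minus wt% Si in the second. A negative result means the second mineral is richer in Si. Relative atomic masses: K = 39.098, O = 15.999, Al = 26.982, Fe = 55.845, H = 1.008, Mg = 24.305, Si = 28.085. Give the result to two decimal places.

-3.37 percentage points

M((Mg₀.₃₃Fe₀.₆₇)₃KAlSi₃O₁₀(OH)₂) = 480.649 g/mol, so wt% Si = 84.255/480.649 × 100 = 17.53%.
M(Mg₃Al₂Si₃O₁₂) = 403.122 g/mol, so wt% Si = 84.255/403.122 × 100 = 20.90%.
17.53 − 20.90 = -3.37 pp.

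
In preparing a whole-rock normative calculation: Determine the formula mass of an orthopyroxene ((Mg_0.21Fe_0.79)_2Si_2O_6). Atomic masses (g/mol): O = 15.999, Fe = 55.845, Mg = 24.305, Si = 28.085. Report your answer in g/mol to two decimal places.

M = 0.42·24.305 + 1.58·55.845 + 2·28.085 + 6·15.999

250.61 g/mol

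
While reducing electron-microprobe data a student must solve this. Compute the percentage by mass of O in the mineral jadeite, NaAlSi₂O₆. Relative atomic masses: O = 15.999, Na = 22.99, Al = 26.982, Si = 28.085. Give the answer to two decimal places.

Formula mass = 1·22.99 + 1·26.982 + 2·28.085 + 6·15.999 = 202.136 g/mol, of which 95.994 g is O.
So O makes up 95.994/202.136 = 0.4749 of the mass, i.e. 47.49%.

47.49 wt%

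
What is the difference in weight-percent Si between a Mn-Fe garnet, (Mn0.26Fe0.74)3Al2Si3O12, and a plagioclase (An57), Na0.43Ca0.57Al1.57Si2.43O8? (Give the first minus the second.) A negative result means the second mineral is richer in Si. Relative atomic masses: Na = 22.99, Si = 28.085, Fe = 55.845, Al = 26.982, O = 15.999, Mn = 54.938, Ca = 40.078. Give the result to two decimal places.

Si in (Mn0.26Fe0.74)3Al2Si3O12: molar mass 497.035 g/mol; 3×28.085 = 84.255 g → 16.95 wt%.
Si in Na0.43Ca0.57Al1.57Si2.43O8: molar mass 271.330 g/mol; 2.43×28.085 = 68.247 g → 25.15 wt%.
Difference = 16.95 − 25.15 = -8.20 percentage points.

-8.20 percentage points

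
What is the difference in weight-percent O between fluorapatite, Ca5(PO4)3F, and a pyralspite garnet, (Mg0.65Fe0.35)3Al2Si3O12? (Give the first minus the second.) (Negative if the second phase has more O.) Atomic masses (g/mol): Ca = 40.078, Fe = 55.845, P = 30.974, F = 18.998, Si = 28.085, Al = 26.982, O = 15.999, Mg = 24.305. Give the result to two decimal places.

M(Ca5(PO4)3F) = 504.298 g/mol, so wt% O = 191.988/504.298 × 100 = 38.07%.
M((Mg0.65Fe0.35)3Al2Si3O12) = 436.239 g/mol, so wt% O = 191.988/436.239 × 100 = 44.01%.
38.07 − 44.01 = -5.94 pp.

-5.94 percentage points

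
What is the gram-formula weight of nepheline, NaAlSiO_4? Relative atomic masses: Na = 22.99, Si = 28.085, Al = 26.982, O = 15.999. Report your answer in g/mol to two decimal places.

The formula mass is the sum 1(22.99) + 1(26.982) + 1(28.085) + 4(15.999).

142.05 g/mol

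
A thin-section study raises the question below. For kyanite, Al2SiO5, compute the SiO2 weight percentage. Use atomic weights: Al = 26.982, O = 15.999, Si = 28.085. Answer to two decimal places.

37.08 wt%

Molar mass of Al2SiO5 = 2*26.982 + 1*28.085 + 5*15.999 = 162.044 g/mol.
Each formula unit contains 1 Si, equivalent to 1/1 = 1.0000 mol SiO2.
M(SiO2) = 1×28.085 + 2×15.999 = 60.083 g/mol.
Mass of SiO2 per formula unit = 1.0000 × 60.083 = 60.083 g.
SiO2 wt% = 60.083 / 162.044 × 100 = 37.08%.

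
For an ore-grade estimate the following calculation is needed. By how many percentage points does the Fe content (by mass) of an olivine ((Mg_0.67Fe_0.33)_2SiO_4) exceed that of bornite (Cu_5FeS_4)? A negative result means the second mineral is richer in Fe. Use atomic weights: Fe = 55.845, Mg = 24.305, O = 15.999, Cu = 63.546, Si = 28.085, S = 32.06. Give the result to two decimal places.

11.69 percentage points

M((Mg_0.67Fe_0.33)_2SiO_4) = 161.507 g/mol, so wt% Fe = 36.858/161.507 × 100 = 22.82%.
M(Cu_5FeS_4) = 501.815 g/mol, so wt% Fe = 55.845/501.815 × 100 = 11.13%.
22.82 − 11.13 = 11.69 pp.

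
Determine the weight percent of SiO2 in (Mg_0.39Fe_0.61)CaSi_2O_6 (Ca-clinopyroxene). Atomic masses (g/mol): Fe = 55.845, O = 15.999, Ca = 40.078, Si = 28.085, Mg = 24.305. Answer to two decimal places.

50.96 wt%

Formula mass = 235.786 g/mol.
2 Si → 2.0000 mol SiO2 per formula unit; M(SiO2) = 60.083, so SiO2 mass = 120.166 g.
120.166/235.786 × 100 = 50.96 wt%.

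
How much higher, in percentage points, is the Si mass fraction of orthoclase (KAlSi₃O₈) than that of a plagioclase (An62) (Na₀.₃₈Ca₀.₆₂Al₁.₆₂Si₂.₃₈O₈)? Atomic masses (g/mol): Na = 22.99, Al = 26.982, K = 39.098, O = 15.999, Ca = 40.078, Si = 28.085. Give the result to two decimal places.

Si in KAlSi₃O₈: molar mass 278.327 g/mol; 3×28.085 = 84.255 g → 30.27 wt%.
Si in Na₀.₃₈Ca₀.₆₂Al₁.₆₂Si₂.₃₈O₈: molar mass 272.130 g/mol; 2.38×28.085 = 66.842 g → 24.56 wt%.
Difference = 30.27 − 24.56 = 5.71 percentage points.

5.71 percentage points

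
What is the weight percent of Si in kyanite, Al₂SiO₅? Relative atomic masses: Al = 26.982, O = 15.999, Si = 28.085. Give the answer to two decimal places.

17.33 mass %

Formula mass = 2×26.982 + 1×28.085 + 5×15.999 = 162.044 g/mol, of which 28.085 g is Si.
So Si makes up 28.085/162.044 = 0.1733 of the mass, i.e. 17.33%.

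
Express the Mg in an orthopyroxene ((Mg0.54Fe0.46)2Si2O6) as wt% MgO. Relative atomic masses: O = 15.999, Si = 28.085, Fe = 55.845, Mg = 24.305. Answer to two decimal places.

18.94 wt%

Formula mass = 229.791 g/mol.
1.08 Mg → 1.0800 mol MgO per formula unit; M(MgO) = 40.304, so MgO mass = 43.528 g.
43.528/229.791 × 100 = 18.94 wt%.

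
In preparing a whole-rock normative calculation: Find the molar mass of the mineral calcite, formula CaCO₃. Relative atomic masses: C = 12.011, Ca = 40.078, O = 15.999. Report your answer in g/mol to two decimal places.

Ca: 1 × 40.078 = 40.0780
C: 1 × 12.011 = 12.0110
O: 3 × 15.999 = 47.9970
Summing the contributions gives the formula mass.

100.09 g/mol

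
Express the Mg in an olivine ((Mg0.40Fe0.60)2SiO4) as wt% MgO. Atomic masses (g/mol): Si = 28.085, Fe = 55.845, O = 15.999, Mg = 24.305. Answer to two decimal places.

Molar mass of (Mg0.40Fe0.60)2SiO4 = 0.80×24.305 + 1.20×55.845 + 1×28.085 + 4×15.999 = 178.539 g/mol.
Each formula unit contains 0.80 Mg, equivalent to 0.80/1 = 0.8000 mol MgO.
M(MgO) = 1×24.305 + 1×15.999 = 40.304 g/mol.
Mass of MgO per formula unit = 0.8000 × 40.304 = 32.243 g.
MgO wt% = 32.243 / 178.539 × 100 = 18.06%.

18.06 wt%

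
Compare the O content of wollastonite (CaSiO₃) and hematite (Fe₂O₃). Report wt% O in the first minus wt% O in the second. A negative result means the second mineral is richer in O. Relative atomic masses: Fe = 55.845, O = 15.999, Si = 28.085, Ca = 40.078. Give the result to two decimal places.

M(CaSiO₃) = 116.160 g/mol, so wt% O = 47.997/116.160 × 100 = 41.32%.
M(Fe₂O₃) = 159.687 g/mol, so wt% O = 47.997/159.687 × 100 = 30.06%.
41.32 − 30.06 = 11.26 pp.

11.26 percentage points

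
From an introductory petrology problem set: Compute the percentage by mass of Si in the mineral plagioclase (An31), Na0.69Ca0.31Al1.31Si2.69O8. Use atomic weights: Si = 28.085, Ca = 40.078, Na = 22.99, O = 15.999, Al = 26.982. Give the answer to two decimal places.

Molar mass of Na0.69Ca0.31Al1.31Si2.69O8: 0.69*22.99 + 0.31*40.078 + 1.31*26.982 + 2.69*28.085 + 8*15.999 = 267.174 g/mol.
Mass of Si per formula unit: 2.69 × 28.085 = 75.549 g.
Weight fraction Si = 75.549 / 267.174 = 0.2828.

28.28 weight percent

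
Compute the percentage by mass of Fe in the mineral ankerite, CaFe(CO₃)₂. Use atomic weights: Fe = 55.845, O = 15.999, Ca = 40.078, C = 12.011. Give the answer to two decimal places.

Molar mass of CaFe(CO₃)₂: 1*40.078 + 1*55.845 + 2*12.011 + 6*15.999 = 215.939 g/mol.
Mass of Fe per formula unit: 1 × 55.845 = 55.845 g.
Weight fraction Fe = 55.845 / 215.939 = 0.2586.

25.86 weight percent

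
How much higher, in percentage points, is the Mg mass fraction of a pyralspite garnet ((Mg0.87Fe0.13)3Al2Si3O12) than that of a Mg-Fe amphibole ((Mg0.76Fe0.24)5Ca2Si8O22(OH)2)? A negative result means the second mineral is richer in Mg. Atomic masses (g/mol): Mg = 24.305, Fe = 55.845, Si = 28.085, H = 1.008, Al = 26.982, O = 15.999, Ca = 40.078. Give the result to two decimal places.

Mg in (Mg0.87Fe0.13)3Al2Si3O12: molar mass 415.423 g/mol; 2.61×24.305 = 63.436 g → 15.27 wt%.
Mg in (Mg0.76Fe0.24)5Ca2Si8O22(OH)2: molar mass 850.201 g/mol; 3.80×24.305 = 92.359 g → 10.86 wt%.
Difference = 15.27 − 10.86 = 4.41 percentage points.

4.41 percentage points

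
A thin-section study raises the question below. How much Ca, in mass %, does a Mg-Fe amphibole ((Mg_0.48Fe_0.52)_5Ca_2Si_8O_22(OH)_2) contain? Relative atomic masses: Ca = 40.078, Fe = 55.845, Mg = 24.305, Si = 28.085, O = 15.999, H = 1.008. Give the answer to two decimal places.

8.96 mass %

Formula mass = 2.40*24.305 + 2.60*55.845 + 2*40.078 + 8*28.085 + 24*15.999 + 2*1.008 = 894.357 g/mol, of which 80.156 g is Ca.
So Ca makes up 80.156/894.357 = 0.0896 of the mass, i.e. 8.96%.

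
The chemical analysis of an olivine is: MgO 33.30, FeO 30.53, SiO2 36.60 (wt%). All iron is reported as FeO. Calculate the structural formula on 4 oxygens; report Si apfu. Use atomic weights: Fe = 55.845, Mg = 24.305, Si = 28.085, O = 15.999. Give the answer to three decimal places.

0.987 Si apfu

MgO (M=40.304): mol = 0.82622; Mg = 0.82622, O = 0.82622.
FeO (M=71.844): mol = 0.42495; Fe = 0.42495, O = 0.42495.
SiO2 (M=60.083): mol = 0.60916; Si = 0.60916, O = 1.21832.
ΣO = 2.46949; factor = 4/ΣO = 1.61977.
Si apfu = 0.60916 × 1.61977 = 0.987.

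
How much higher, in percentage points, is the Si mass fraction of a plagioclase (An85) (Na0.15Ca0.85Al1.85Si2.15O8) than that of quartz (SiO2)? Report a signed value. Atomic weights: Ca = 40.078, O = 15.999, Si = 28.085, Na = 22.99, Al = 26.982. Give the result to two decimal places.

M(Na0.15Ca0.85Al1.85Si2.15O8) = 275.806 g/mol, so wt% Si = 60.383/275.806 × 100 = 21.89%.
M(SiO2) = 60.083 g/mol, so wt% Si = 28.085/60.083 × 100 = 46.74%.
21.89 − 46.74 = -24.85 pp.

-24.85 percentage points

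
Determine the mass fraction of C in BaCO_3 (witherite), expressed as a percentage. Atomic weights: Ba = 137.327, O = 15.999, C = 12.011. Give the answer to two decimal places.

6.09 mass %

M(BaCO_3) = 197.335 g/mol.
C contributes 1 × 12.011 = 12.011 g per mole.
12.011/197.335 = 0.0609 → 6.09%.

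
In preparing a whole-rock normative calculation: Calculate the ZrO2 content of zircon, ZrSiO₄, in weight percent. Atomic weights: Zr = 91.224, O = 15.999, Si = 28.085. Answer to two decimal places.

M(ZrSiO₄) = 183.305 g/mol; M(ZrO2) = 123.222 g/mol.
Moles ZrO2 per formula unit = 1 Zr ÷ 1 = 1.0000.
ZrO2 fraction = (1.0000 × 123.222) / 183.305 = 123.222/183.305 = 0.6722.

67.22 wt%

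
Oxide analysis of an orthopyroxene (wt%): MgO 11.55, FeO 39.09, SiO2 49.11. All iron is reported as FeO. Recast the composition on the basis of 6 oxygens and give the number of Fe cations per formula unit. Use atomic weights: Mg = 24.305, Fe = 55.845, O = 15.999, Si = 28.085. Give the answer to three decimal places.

1.324 Fe apfu

MgO (M=40.304): mol = 0.28657; Mg = 0.28657, O = 0.28657.
FeO (M=71.844): mol = 0.54410; Fe = 0.54410, O = 0.54410.
SiO2 (M=60.083): mol = 0.81737; Si = 0.81737, O = 1.63474.
ΣO = 2.46541; factor = 6/ΣO = 2.43367.
Fe apfu = 0.54410 × 2.43367 = 1.324.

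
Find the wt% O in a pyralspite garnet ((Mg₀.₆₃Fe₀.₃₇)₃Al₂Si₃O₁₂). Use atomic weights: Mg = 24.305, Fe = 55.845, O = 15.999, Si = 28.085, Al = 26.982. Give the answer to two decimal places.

43.82 wt%

Molar mass of (Mg₀.₆₃Fe₀.₃₇)₃Al₂Si₃O₁₂: 1.89×24.305 + 1.11×55.845 + 2×26.982 + 3×28.085 + 12×15.999 = 438.131 g/mol.
Mass of O per formula unit: 12 × 15.999 = 191.988 g.
Weight fraction O = 191.988 / 438.131 = 0.4382.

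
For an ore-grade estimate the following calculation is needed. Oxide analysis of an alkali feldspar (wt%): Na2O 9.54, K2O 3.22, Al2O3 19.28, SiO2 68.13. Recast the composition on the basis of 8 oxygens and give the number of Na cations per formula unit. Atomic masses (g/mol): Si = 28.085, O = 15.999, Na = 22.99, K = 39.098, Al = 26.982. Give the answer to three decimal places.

0.815 Na apfu

Na2O: 9.54/61.979 = 0.15392 mol → 0.30784 mol Na, 0.15392 mol O.
K2O: 3.22/94.195 = 0.03418 mol → 0.06836 mol K, 0.03418 mol O.
Al2O3: 19.28/101.961 = 0.18909 mol → 0.37818 mol Al, 0.56727 mol O.
SiO2: 68.13/60.083 = 1.13393 mol → 1.13393 mol Si, 2.26786 mol O.
Total oxygen = 3.02323 mol. Normalization factor = 8/3.02323 = 2.64618.
Na per 8 O = 0.30784 × 2.64618 = 0.815.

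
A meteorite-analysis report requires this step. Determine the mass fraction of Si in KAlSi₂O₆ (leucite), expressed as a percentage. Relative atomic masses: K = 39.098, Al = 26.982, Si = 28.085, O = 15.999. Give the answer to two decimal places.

Molar mass of KAlSi₂O₆: 1·39.098 + 1·26.982 + 2·28.085 + 6·15.999 = 218.244 g/mol.
Mass of Si per formula unit: 2 × 28.085 = 56.170 g.
Weight fraction Si = 56.170 / 218.244 = 0.2574.

25.74 wt%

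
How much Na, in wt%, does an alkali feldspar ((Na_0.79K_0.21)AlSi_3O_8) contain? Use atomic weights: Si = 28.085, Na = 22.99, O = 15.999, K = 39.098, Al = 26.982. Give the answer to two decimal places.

6.84 wt%

M((Na_0.79K_0.21)AlSi_3O_8) = 265.602 g/mol.
Na contributes 0.79 × 22.99 = 18.162 g per mole.
18.162/265.602 = 0.0684 → 6.84%.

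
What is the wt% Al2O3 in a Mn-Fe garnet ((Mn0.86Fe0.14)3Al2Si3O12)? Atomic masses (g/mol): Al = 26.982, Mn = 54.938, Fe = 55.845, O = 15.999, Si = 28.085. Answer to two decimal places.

20.58 wt%

Molar mass of (Mn0.86Fe0.14)3Al2Si3O12 = 2.58*54.938 + 0.42*55.845 + 2*26.982 + 3*28.085 + 12*15.999 = 495.402 g/mol.
Each formula unit contains 2 Al, equivalent to 2/2 = 1.0000 mol Al2O3.
M(Al2O3) = 2×26.982 + 3×15.999 = 101.961 g/mol.
Mass of Al2O3 per formula unit = 1.0000 × 101.961 = 101.961 g.
Al2O3 wt% = 101.961 / 495.402 × 100 = 20.58%.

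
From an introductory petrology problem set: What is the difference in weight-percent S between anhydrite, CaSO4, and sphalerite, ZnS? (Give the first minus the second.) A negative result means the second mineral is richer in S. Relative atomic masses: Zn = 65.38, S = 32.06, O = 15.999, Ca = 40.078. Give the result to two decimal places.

-9.35 percentage points

M(CaSO4) = 136.134 g/mol, so wt% S = 32.060/136.134 × 100 = 23.55%.
M(ZnS) = 97.440 g/mol, so wt% S = 32.060/97.440 × 100 = 32.90%.
23.55 − 32.90 = -9.35 pp.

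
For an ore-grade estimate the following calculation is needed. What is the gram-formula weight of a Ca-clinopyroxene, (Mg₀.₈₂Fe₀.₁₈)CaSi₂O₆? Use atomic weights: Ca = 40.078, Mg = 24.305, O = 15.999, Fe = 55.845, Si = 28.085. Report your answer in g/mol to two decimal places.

222.22 g/mol

The formula mass is the sum 0.82*24.305 + 0.18*55.845 + 1*40.078 + 2*28.085 + 6*15.999.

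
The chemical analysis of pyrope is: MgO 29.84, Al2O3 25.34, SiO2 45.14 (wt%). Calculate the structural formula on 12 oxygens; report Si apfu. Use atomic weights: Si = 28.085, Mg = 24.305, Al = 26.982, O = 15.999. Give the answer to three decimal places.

3.017 Si apfu

29.84 wt% MgO ÷ 40.304 g/mol = 0.74037 mol, giving 0.74037 Mg and 0.74037 O.
25.34 wt% Al2O3 ÷ 101.961 g/mol = 0.24853 mol, giving 0.49706 Al and 0.74559 O.
45.14 wt% SiO2 ÷ 60.083 g/mol = 0.75129 mol, giving 0.75129 Si and 1.50258 O.
Oxygen sums to 2.98854; scaling by 12/2.98854 = 4.01534 puts the formula on 12 O.
Si: 0.75129 × 4.01534 = 3.017 atoms per formula unit.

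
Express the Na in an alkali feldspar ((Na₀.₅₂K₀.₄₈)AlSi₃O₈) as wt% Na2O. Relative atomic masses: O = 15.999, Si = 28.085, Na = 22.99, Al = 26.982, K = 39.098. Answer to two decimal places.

5.97 wt%

Molar mass of (Na₀.₅₂K₀.₄₈)AlSi₃O₈ = 0.52·22.99 + 0.48·39.098 + 1·26.982 + 3·28.085 + 8·15.999 = 269.951 g/mol.
Each formula unit contains 0.52 Na, equivalent to 0.52/2 = 0.2600 mol Na2O.
M(Na2O) = 2×22.99 + 1×15.999 = 61.979 g/mol.
Mass of Na2O per formula unit = 0.2600 × 61.979 = 16.115 g.
Na2O wt% = 16.115 / 269.951 × 100 = 5.97%.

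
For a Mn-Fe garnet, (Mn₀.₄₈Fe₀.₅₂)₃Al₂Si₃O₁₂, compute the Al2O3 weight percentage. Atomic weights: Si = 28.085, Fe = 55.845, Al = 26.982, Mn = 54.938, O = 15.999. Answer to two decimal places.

20.54 wt%

Molar mass of (Mn₀.₄₈Fe₀.₅₂)₃Al₂Si₃O₁₂ = 1.44*54.938 + 1.56*55.845 + 2*26.982 + 3*28.085 + 12*15.999 = 496.436 g/mol.
Each formula unit contains 2 Al, equivalent to 2/2 = 1.0000 mol Al2O3.
M(Al2O3) = 2×26.982 + 3×15.999 = 101.961 g/mol.
Mass of Al2O3 per formula unit = 1.0000 × 101.961 = 101.961 g.
Al2O3 wt% = 101.961 / 496.436 × 100 = 20.54%.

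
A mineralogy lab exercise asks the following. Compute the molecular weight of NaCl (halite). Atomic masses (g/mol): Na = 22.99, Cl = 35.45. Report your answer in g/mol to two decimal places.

The formula mass is the sum 1*22.99 + 1*35.45.

58.44 g/mol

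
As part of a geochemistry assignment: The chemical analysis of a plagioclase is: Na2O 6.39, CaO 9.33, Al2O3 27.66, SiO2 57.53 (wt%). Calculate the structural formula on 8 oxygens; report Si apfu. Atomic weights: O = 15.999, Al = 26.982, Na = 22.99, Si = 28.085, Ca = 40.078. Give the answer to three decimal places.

2.555 Si apfu

6.39 wt% Na2O ÷ 61.979 g/mol = 0.10310 mol, giving 0.20620 Na and 0.10310 O.
9.33 wt% CaO ÷ 56.077 g/mol = 0.16638 mol, giving 0.16638 Ca and 0.16638 O.
27.66 wt% Al2O3 ÷ 101.961 g/mol = 0.27128 mol, giving 0.54256 Al and 0.81384 O.
57.53 wt% SiO2 ÷ 60.083 g/mol = 0.95751 mol, giving 0.95751 Si and 1.91502 O.
Oxygen sums to 2.99834; scaling by 8/2.99834 = 2.66814 puts the formula on 8 O.
Si: 0.95751 × 2.66814 = 2.555 atoms per formula unit.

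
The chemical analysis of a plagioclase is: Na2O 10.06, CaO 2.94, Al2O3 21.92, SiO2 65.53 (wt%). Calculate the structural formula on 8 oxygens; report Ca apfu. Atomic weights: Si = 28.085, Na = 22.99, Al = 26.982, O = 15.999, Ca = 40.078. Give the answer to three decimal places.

0.138 Ca apfu

Na2O: 10.06/61.979 = 0.16231 mol → 0.32462 mol Na, 0.16231 mol O.
CaO: 2.94/56.077 = 0.05243 mol → 0.05243 mol Ca, 0.05243 mol O.
Al2O3: 21.92/101.961 = 0.21498 mol → 0.42996 mol Al, 0.64494 mol O.
SiO2: 65.53/60.083 = 1.09066 mol → 1.09066 mol Si, 2.18132 mol O.
Total oxygen = 3.04100 mol. Normalization factor = 8/3.04100 = 2.63071.
Ca per 8 O = 0.05243 × 2.63071 = 0.138.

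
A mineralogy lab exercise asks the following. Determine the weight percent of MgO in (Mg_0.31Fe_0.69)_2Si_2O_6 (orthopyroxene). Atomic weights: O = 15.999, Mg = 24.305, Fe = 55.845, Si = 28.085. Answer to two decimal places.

Molar mass of (Mg_0.31Fe_0.69)_2Si_2O_6 = 0.62*24.305 + 1.38*55.845 + 2*28.085 + 6*15.999 = 244.299 g/mol.
Each formula unit contains 0.62 Mg, equivalent to 0.62/1 = 0.6200 mol MgO.
M(MgO) = 1×24.305 + 1×15.999 = 40.304 g/mol.
Mass of MgO per formula unit = 0.6200 × 40.304 = 24.988 g.
MgO wt% = 24.988 / 244.299 × 100 = 10.23%.

10.23 wt%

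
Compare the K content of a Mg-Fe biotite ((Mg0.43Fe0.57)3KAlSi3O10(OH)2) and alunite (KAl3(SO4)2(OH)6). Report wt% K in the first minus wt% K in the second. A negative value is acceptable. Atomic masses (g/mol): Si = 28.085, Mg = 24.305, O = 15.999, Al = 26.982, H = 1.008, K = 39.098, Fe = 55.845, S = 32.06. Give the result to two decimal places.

K in (Mg0.43Fe0.57)3KAlSi3O10(OH)2: molar mass 471.187 g/mol; 1×39.098 = 39.098 g → 8.30 wt%.
K in KAl3(SO4)2(OH)6: molar mass 414.198 g/mol; 1×39.098 = 39.098 g → 9.44 wt%.
Difference = 8.30 − 9.44 = -1.14 percentage points.

-1.14 percentage points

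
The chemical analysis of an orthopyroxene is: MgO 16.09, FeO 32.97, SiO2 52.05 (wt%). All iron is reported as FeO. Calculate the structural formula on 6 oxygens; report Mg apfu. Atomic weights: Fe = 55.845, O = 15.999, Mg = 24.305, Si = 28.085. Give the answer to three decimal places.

0.925 Mg apfu

16.09 wt% MgO ÷ 40.304 g/mol = 0.39922 mol, giving 0.39922 Mg and 0.39922 O.
32.97 wt% FeO ÷ 71.844 g/mol = 0.45891 mol, giving 0.45891 Fe and 0.45891 O.
52.05 wt% SiO2 ÷ 60.083 g/mol = 0.86630 mol, giving 0.86630 Si and 1.73260 O.
Oxygen sums to 2.59073; scaling by 6/2.59073 = 2.31595 puts the formula on 6 O.
Mg: 0.39922 × 2.31595 = 0.925 atoms per formula unit.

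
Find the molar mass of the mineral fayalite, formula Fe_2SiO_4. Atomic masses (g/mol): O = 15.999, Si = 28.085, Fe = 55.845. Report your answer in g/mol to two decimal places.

203.77 g/mol

Fe: 2 × 55.845 = 111.6900
Si: 1 × 28.085 = 28.0850
O: 4 × 15.999 = 63.9960
Summing the contributions gives the formula mass.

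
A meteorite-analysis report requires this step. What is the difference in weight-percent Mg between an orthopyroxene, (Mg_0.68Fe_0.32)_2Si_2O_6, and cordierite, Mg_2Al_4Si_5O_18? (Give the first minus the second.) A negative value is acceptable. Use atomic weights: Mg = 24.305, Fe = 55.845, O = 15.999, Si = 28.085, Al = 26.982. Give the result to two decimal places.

Mg in (Mg_0.68Fe_0.32)_2Si_2O_6: molar mass 220.960 g/mol; 1.36×24.305 = 33.055 g → 14.96 wt%.
Mg in Mg_2Al_4Si_5O_18: molar mass 584.945 g/mol; 2×24.305 = 48.610 g → 8.31 wt%.
Difference = 14.96 − 8.31 = 6.65 percentage points.

6.65 percentage points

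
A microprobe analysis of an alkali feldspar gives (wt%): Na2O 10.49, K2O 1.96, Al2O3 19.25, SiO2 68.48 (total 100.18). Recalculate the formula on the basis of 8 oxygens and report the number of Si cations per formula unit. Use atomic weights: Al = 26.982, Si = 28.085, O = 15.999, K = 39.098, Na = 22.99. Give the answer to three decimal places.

3.003 Si apfu

10.49 wt% Na2O ÷ 61.979 g/mol = 0.16925 mol, giving 0.33850 Na and 0.16925 O.
1.96 wt% K2O ÷ 94.195 g/mol = 0.02081 mol, giving 0.04162 K and 0.02081 O.
19.25 wt% Al2O3 ÷ 101.961 g/mol = 0.18880 mol, giving 0.37760 Al and 0.56640 O.
68.48 wt% SiO2 ÷ 60.083 g/mol = 1.13976 mol, giving 1.13976 Si and 2.27952 O.
Oxygen sums to 3.03598; scaling by 8/3.03598 = 2.63506 puts the formula on 8 O.
Si: 1.13976 × 2.63506 = 3.003 atoms per formula unit.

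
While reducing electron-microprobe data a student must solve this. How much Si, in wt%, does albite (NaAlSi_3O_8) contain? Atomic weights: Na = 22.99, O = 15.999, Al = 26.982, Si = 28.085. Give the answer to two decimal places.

32.13 wt%

M(NaAlSi_3O_8) = 262.219 g/mol.
Si contributes 3 × 28.085 = 84.255 g per mole.
84.255/262.219 = 0.3213 → 32.13%.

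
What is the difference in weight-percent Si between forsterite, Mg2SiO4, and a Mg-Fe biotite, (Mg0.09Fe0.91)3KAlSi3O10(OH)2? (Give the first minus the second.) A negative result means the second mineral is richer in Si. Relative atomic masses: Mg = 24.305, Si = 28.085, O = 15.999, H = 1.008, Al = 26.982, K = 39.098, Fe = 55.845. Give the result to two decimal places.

M(Mg2SiO4) = 140.691 g/mol, so wt% Si = 28.085/140.691 × 100 = 19.96%.
M((Mg0.09Fe0.91)3KAlSi3O10(OH)2) = 503.358 g/mol, so wt% Si = 84.255/503.358 × 100 = 16.74%.
19.96 − 16.74 = 3.22 pp.

3.22 percentage points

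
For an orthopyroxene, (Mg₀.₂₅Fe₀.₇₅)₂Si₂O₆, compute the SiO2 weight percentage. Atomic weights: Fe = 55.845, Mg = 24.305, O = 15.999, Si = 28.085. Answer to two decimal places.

Formula mass = 248.084 g/mol.
2 Si → 2.0000 mol SiO2 per formula unit; M(SiO2) = 60.083, so SiO2 mass = 120.166 g.
120.166/248.084 × 100 = 48.44 wt%.

48.44 wt%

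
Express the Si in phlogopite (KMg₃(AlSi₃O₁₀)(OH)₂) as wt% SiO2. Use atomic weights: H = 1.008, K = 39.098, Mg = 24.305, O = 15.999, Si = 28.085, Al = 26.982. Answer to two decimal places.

Molar mass of KMg₃(AlSi₃O₁₀)(OH)₂ = 1·39.098 + 3·24.305 + 1·26.982 + 3·28.085 + 12·15.999 + 2·1.008 = 417.254 g/mol.
Each formula unit contains 3 Si, equivalent to 3/1 = 3.0000 mol SiO2.
M(SiO2) = 1×28.085 + 2×15.999 = 60.083 g/mol.
Mass of SiO2 per formula unit = 3.0000 × 60.083 = 180.249 g.
SiO2 wt% = 180.249 / 417.254 × 100 = 43.20%.

43.20 wt%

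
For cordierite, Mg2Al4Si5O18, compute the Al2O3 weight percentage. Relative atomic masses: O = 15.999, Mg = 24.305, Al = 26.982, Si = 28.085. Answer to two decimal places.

Formula mass = 584.945 g/mol.
4 Al → 2.0000 mol Al2O3 per formula unit; M(Al2O3) = 101.961, so Al2O3 mass = 203.922 g.
203.922/584.945 × 100 = 34.86 wt%.

34.86 wt%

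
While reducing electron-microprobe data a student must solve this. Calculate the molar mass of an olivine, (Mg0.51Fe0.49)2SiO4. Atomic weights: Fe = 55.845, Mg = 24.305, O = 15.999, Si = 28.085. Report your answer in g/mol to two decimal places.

171.60 g/mol

Mg: 1.02 × 24.305 = 24.7911
Fe: 0.98 × 55.845 = 54.7281
Si: 1 × 28.085 = 28.0850
O: 4 × 15.999 = 63.9960
Summing the contributions gives the formula mass.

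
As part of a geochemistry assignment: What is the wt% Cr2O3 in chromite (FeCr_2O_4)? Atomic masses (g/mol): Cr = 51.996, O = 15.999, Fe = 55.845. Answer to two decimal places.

Molar mass of FeCr_2O_4 = 1*55.845 + 2*51.996 + 4*15.999 = 223.833 g/mol.
Each formula unit contains 2 Cr, equivalent to 2/2 = 1.0000 mol Cr2O3.
M(Cr2O3) = 2×51.996 + 3×15.999 = 151.989 g/mol.
Mass of Cr2O3 per formula unit = 1.0000 × 151.989 = 151.989 g.
Cr2O3 wt% = 151.989 / 223.833 × 100 = 67.90%.

67.90 wt%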